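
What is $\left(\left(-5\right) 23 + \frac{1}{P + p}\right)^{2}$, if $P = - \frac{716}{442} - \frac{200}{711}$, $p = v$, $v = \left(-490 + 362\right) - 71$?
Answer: $\frac{13180203042326764096}{996526438789249} \approx 13226.0$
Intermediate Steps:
$v = -199$ ($v = -128 - 71 = -199$)
$p = -199$
$P = - \frac{298738}{157131}$ ($P = \left(-716\right) \frac{1}{442} - \frac{200}{711} = - \frac{358}{221} - \frac{200}{711} = - \frac{298738}{157131} \approx -1.9012$)
$\left(\left(-5\right) 23 + \frac{1}{P + p}\right)^{2} = \left(\left(-5\right) 23 + \frac{1}{- \frac{298738}{157131} - 199}\right)^{2} = \left(-115 + \frac{1}{- \frac{31567807}{157131}}\right)^{2} = \left(-115 - \frac{157131}{31567807}\right)^{2} = \left(- \frac{3630454936}{31567807}\right)^{2} = \frac{13180203042326764096}{996526438789249}$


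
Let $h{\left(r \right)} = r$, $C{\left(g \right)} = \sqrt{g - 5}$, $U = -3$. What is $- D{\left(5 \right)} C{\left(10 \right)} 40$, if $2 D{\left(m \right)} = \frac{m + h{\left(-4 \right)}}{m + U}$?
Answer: $- 10 \sqrt{5} \approx -22.361$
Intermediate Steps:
$C{\left(g \right)} = \sqrt{-5 + g}$
$D{\left(m \right)} = \frac{-4 + m}{2 \left(-3 + m\right)}$ ($D{\left(m \right)} = \frac{\left(m - 4\right) \frac{1}{m - 3}}{2} = \frac{\left(-4 + m\right) \frac{1}{-3 + m}}{2} = \frac{\frac{1}{-3 + m} \left(-4 + m\right)}{2} = \frac{-4 + m}{2 \left(-3 + m\right)}$)
$- D{\left(5 \right)} C{\left(10 \right)} 40 = - \frac{-4 + 5}{2 \left(-3 + 5\right)} \sqrt{-5 + 10} \cdot 40 = - \frac{1}{2 \cdot 2} \sqrt{5} \cdot 40 = \left(-1\right) \frac{1}{4} \sqrt{5} \cdot 40 = - \frac{\sqrt{5}}{4} \cdot 40 = - 10 \sqrt{5}$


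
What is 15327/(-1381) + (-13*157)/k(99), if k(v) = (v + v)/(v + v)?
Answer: -2833948/1381 ≈ -2052.1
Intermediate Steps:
k(v) = 1 (k(v) = (2*v)/((2*v)) = (2*v)*(1/(2*v)) = 1)
15327/(-1381) + (-13*157)/k(99) = 15327/(-1381) - 13*157/1 = 15327*(-1/1381) - 2041*1 = -15327/1381 - 2041 = -2833948/1381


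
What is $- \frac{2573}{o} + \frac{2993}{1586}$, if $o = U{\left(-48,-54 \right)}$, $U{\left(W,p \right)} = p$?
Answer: $\frac{1060600}{21411} \approx 49.535$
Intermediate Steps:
$o = -54$
$- \frac{2573}{o} + \frac{2993}{1586} = - \frac{2573}{-54} + \frac{2993}{1586} = \left(-2573\right) \left(- \frac{1}{54}\right) + 2993 \cdot \frac{1}{1586} = \frac{2573}{54} + \frac{2993}{1586} = \frac{1060600}{21411}$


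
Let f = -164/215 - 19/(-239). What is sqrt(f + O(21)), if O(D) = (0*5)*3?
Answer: I*sqrt(1804178735)/51385 ≈ 0.82662*I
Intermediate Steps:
f = -35111/51385 (f = -164*1/215 - 19*(-1/239) = -164/215 + 19/239 = -35111/51385 ≈ -0.68329)
O(D) = 0 (O(D) = 0*3 = 0)
sqrt(f + O(21)) = sqrt(-35111/51385 + 0) = sqrt(-35111/51385) = I*sqrt(1804178735)/51385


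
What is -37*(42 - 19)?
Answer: -851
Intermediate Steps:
-37*(42 - 19) = -37*23 = -851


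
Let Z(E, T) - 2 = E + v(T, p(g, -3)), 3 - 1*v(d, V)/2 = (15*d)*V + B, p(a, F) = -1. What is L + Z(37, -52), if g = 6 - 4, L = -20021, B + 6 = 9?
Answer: -21542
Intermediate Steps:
B = 3 (B = -6 + 9 = 3)
g = 2
v(d, V) = -30*V*d (v(d, V) = 6 - 2*((15*d)*V + 3) = 6 - 2*(15*V*d + 3) = 6 - 2*(3 + 15*V*d) = 6 + (-6 - 30*V*d) = -30*V*d)
Z(E, T) = 2 + E + 30*T (Z(E, T) = 2 + (E - 30*(-1)*T) = 2 + (E + 30*T) = 2 + E + 30*T)
L + Z(37, -52) = -20021 + (2 + 37 + 30*(-52)) = -20021 + (2 + 37 - 1560) = -20021 - 1521 = -21542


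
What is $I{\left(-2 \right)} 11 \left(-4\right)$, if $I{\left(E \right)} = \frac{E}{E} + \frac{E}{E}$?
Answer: $-88$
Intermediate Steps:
$I{\left(E \right)} = 2$ ($I{\left(E \right)} = 1 + 1 = 2$)
$I{\left(-2 \right)} 11 \left(-4\right) = 2 \cdot 11 \left(-4\right) = 2 \left(-44\right) = -88$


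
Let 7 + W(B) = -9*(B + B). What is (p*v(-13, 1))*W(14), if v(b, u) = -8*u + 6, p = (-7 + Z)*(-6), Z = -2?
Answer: 27972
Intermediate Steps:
W(B) = -7 - 18*B (W(B) = -7 - 9*(B + B) = -7 - 18*B)
p = 54 (p = (-7 - 2)*(-6) = -9*(-6) = 54)
v(b, u) = 6 - 8*u
(p*v(-13, 1))*W(14) = (54*(6 - 8*1))*(-7 - 18*14) = (54*(6 - 8))*(-7 - 252) = (54*(-2))*(-259) = -108*(-259) = 27972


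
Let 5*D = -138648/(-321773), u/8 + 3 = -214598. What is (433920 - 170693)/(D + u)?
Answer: -423496707355/2762112164272 ≈ -0.15332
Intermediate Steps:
u = -1716808 (u = -24 + 8*(-214598) = -24 - 1716784 = -1716808)
D = 138648/1608865 (D = (-138648/(-321773))/5 = (-138648*(-1/321773))/5 = (⅕)*(138648/321773) = 138648/1608865 ≈ 0.086177)
(433920 - 170693)/(D + u) = (433920 - 170693)/(138648/1608865 - 1716808) = 263227/(-2762112164272/1608865) = 263227*(-1608865/2762112164272) = -423496707355/2762112164272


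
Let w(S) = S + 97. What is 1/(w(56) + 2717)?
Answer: 1/2870 ≈ 0.00034843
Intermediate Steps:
w(S) = 97 + S
1/(w(56) + 2717) = 1/((97 + 56) + 2717) = 1/(153 + 2717) = 1/2870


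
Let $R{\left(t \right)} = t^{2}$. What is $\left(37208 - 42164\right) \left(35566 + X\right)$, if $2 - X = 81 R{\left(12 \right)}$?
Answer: $-118468224$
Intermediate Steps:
$X = -11662$ ($X = 2 - 81 \cdot 12^{2} = 2 - 81 \cdot 144 = 2 - 11664 = -11662$)
$\left(37208 - 42164\right) \left(35566 + X\right) = \left(37208 - 42164\right) \left(35566 - 11662\right) = \left(-4956\right) 23904 = -118468224$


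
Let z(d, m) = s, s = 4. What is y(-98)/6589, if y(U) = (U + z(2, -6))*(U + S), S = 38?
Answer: 5640/6589 ≈ 0.85597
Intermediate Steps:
z(d, m) = 4
y(U) = (4 + U)*(38 + U) (y(U) = (U + 4)*(U + 38) = (4 + U)*(38 + U))
y(-98)/6589 = (152 + (-98)² + 42*(-98))/6589 = (152 + 9604 - 4116)*(1/6589) = 5640*(1/6589) = 5640/6589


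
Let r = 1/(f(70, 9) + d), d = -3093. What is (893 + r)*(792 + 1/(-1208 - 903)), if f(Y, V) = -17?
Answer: 4643279714619/6565210 ≈ 7.0726e+5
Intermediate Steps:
r = -1/3110 (r = 1/(-17 - 3093) = 1/(-3110) = -1/3110 ≈ -0.00032154)
(893 + r)*(792 + 1/(-1208 - 903)) = (893 - 1/3110)*(792 + 1/(-1208 - 903)) = 2777229*(792 + 1/(-2111))/3110 = 2777229*(792 - 1/2111)/3110 = (2777229/3110)*(1671911/2111) = 4643279714619/6565210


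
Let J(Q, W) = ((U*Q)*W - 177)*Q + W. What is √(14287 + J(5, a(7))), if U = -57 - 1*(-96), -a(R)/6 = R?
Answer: I*√27590 ≈ 166.1*I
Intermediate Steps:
a(R) = -6*R
U = 39 (U = -57 + 96 = 39)
J(Q, W) = W + Q*(-177 + 39*Q*W) (J(Q, W) = ((39*Q)*W - 177)*Q + W = (39*Q*W - 177)*Q + W = (-177 + 39*Q*W)*Q + W = Q*(-177 + 39*Q*W) + W = W + Q*(-177 + 39*Q*W))
√(14287 + J(5, a(7))) = √(14287 + (-6*7 - 177*5 + 39*(-6*7)*5²)) = √(14287 + (-42 - 885 + 39*(-42)*25)) = √(14287 + (-42 - 885 - 40950)) = √(14287 - 41877) = √(-27590) = I*√27590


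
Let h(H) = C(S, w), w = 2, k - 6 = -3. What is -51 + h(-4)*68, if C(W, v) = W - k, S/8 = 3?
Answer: 1377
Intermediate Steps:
k = 3 (k = 6 - 3 = 3)
S = 24 (S = 8*3 = 24)
C(W, v) = -3 + W (C(W, v) = W - 1*3 = W - 3 = -3 + W)
h(H) = 21 (h(H) = -3 + 24 = 21)
-51 + h(-4)*68 = -51 + 21*68 = -51 + 1428 = 1377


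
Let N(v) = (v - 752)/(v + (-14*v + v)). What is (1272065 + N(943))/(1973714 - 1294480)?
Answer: 14394687349/7686211944 ≈ 1.8728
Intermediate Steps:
N(v) = -(-752 + v)/(12*v) (N(v) = (-752 + v)/(v - 13*v) = (-752 + v)/((-12*v)) = (-752 + v)*(-1/(12*v)) = -(-752 + v)/(12*v))
(1272065 + N(943))/(1973714 - 1294480) = (1272065 + (1/12)*(752 - 1*943)/943)/(1973714 - 1294480) = (1272065 + (1/12)*(1/943)*(752 - 943))/679234 = (1272065 + (1/12)*(1/943)*(-191))*(1/679234) = (1272065 - 191/11316)*(1/679234) = (14394687349/11316)*(1/679234) = 14394687349/7686211944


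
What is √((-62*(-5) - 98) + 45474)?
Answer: √45686 ≈ 213.74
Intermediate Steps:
√((-62*(-5) - 98) + 45474) = √((310 - 98) + 45474) = √(212 + 45474) = √45686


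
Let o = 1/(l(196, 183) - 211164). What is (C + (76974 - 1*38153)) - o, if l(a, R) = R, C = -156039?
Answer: -24730770857/210981 ≈ -1.1722e+5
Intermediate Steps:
o = -1/210981 (o = 1/(183 - 211164) = 1/(-210981) = -1/210981 ≈ -4.7398e-6)
(C + (76974 - 1*38153)) - o = (-156039 + (76974 - 1*38153)) - 1*(-1/210981) = (-156039 + (76974 - 38153)) + 1/210981 = (-156039 + 38821) + 1/210981 = -117218 + 1/210981 = -24730770857/210981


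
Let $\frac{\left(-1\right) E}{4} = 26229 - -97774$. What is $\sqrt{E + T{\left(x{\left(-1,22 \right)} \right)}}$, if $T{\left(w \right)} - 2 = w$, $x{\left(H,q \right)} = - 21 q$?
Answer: $2 i \sqrt{124118} \approx 704.61 i$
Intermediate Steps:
$T{\left(w \right)} = 2 + w$
$E = -496012$ ($E = - 4 \left(26229 - -97774\right) = - 4 \left(26229 + 97774\right) = \left(-4\right) 124003 = -496012$)
$\sqrt{E + T{\left(x{\left(-1,22 \right)} \right)}} = \sqrt{-496012 + \left(2 - 462\right)} = \sqrt{-496012 - 460} = \sqrt{-496472} = 2 i \sqrt{124118}$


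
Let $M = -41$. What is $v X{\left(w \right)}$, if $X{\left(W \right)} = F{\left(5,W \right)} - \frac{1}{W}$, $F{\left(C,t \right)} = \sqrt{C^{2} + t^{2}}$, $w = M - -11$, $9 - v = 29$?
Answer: $- \frac{2}{3} - 100 \sqrt{37} \approx -608.94$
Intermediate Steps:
$v = -20$ ($v = 9 - 29 = -20$)
$w = -30$ ($w = -41 - -11 = -41 + 11 = -30$)
$X{\left(W \right)} = \sqrt{25 + W^{2}} - \frac{1}{W}$ ($X{\left(W \right)} = \sqrt{5^{2} + W^{2}} - \frac{1}{W} = \sqrt{25 + W^{2}} - \frac{1}{W}$)
$v X{\left(w \right)} = - 20 \left(\sqrt{25 + \left(-30\right)^{2}} - \frac{1}{-30}\right) = - 20 \left(\sqrt{25 + 900} - - \frac{1}{30}\right) = - 20 \left(\sqrt{925} + \frac{1}{30}\right) = - 20 \left(5 \sqrt{37} + \frac{1}{30}\right) = - 20 \left(\frac{1}{30} + 5 \sqrt{37}\right) = - \frac{2}{3} - 100 \sqrt{37}$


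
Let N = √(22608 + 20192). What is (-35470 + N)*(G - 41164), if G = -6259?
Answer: 1682093810 - 948460*√107 ≈ 1.6723e+9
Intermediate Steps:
N = 20*√107 (N = √42800 = 20*√107 ≈ 206.88)
(-35470 + N)*(G - 41164) = (-35470 + 20*√107)*(-6259 - 41164) = (-35470 + 20*√107)*(-47423) = 1682093810 - 948460*√107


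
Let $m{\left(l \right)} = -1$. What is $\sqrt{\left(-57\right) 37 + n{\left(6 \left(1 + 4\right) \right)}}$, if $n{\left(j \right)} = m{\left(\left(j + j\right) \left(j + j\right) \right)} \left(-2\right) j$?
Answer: $i \sqrt{2049} \approx 45.266 i$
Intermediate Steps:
$n{\left(j \right)} = 2 j$ ($n{\left(j \right)} = \left(-1\right) \left(-2\right) j = 2 j$)
$\sqrt{\left(-57\right) 37 + n{\left(6 \left(1 + 4\right) \right)}} = \sqrt{\left(-57\right) 37 + 2 \cdot 6 \left(1 + 4\right)} = \sqrt{-2109 + 2 \cdot 6 \cdot 5} = \sqrt{-2109 + 2 \cdot 30} = \sqrt{-2109 + 60} = \sqrt{-2049} = i \sqrt{2049}$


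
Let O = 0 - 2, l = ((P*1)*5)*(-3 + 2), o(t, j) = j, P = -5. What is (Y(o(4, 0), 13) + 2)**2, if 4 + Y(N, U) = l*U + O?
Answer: 103041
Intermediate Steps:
l = 25 (l = (-5*1*5)*(-3 + 2) = -5*5*(-1) = -25*(-1) = 25)
O = -2
Y(N, U) = -6 + 25*U (Y(N, U) = -4 + (25*U - 2) = -4 + (-2 + 25*U) = -6 + 25*U)
(Y(o(4, 0), 13) + 2)**2 = ((-6 + 25*13) + 2)**2 = ((-6 + 325) + 2)**2 = (319 + 2)**2 = 321**2 = 103041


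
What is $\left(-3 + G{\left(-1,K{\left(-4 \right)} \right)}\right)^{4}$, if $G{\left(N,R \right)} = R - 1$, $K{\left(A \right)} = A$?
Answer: $4096$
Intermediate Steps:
$G{\left(N,R \right)} = -1 + R$ ($G{\left(N,R \right)} = R - 1 = -1 + R$)
$\left(-3 + G{\left(-1,K{\left(-4 \right)} \right)}\right)^{4} = \left(-3 - 5\right)^{4} = \left(-8\right)^{4} = 4096$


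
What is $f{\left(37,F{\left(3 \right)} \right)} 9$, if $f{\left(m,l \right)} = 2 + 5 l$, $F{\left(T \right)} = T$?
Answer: $153$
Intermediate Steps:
$f{\left(37,F{\left(3 \right)} \right)} 9 = \left(2 + 5 \cdot 3\right) 9 = \left(2 + 15\right) 9 = 17 \cdot 9 = 153$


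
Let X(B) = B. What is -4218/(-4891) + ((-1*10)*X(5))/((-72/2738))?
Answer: 167470399/88038 ≈ 1902.3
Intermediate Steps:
-4218/(-4891) + ((-1*10)*X(5))/((-72/2738)) = -4218/(-4891) + (-1*10*5)/((-72/2738)) = -4218*(-1/4891) + (-10*5)/((-72*1/2738)) = 4218/4891 - 50/(-36/1369) = 4218/4891 - 50*(-1369/36) = 4218/4891 + 34225/18 = 167470399/88038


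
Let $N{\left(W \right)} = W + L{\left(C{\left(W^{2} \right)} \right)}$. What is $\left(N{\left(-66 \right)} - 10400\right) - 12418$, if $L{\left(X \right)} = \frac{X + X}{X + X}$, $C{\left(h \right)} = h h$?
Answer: $-22883$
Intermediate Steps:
$C{\left(h \right)} = h^{2}$
$L{\left(X \right)} = 1$ ($L{\left(X \right)} = \frac{2 X}{2 X} = 2 X \frac{1}{2 X} = 1$)
$N{\left(W \right)} = 1 + W$ ($N{\left(W \right)} = W + 1 = 1 + W$)
$\left(N{\left(-66 \right)} - 10400\right) - 12418 = \left(\left(1 - 66\right) - 10400\right) - 12418 = \left(-65 - 10400\right) - 12418 = -10465 - 12418 = -22883$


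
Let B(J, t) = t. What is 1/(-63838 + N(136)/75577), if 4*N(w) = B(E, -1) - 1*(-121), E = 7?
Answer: -75577/4824684496 ≈ -1.5665e-5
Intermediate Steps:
N(w) = 30 (N(w) = (-1 - 1*(-121))/4 = (-1 + 121)/4 = (1/4)*120 = 30)
1/(-63838 + N(136)/75577) = 1/(-63838 + 30/75577) = 1/(-4824684496/75577) = -75577/4824684496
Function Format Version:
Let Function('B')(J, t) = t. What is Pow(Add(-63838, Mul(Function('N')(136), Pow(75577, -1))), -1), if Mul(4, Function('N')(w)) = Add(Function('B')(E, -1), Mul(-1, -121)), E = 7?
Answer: Rational(-75577, 4824684496) ≈ -1.5665e-5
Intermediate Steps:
Function('N')(w) = 30 (Function('N')(w) = Mul(Rational(1, 4), Add(-1, Mul(-1, -121))) = Mul(Rational(1, 4), Add(-1, 121)) = Mul(Rational(1, 4), 120) = 30)
Pow(Add(-63838, Mul(Function('N')(136), Pow(75577, -1))), -1) = Pow(Add(-63838, Mul(30, Pow(75577, -1))), -1) = Pow(Add(-63838, Mul(30, Rational(1, 75577))), -1) = Pow(Add(-63838, Rational(30, 75577)), -1) = Pow(Rational(-4824684496, 75577), -1) = Rational(-75577, 4824684496)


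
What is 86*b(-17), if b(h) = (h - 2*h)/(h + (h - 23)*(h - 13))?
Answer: 1462/1183 ≈ 1.2358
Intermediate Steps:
b(h) = -h/(h + (-23 + h)*(-13 + h)) (b(h) = (-h)/(h + (-23 + h)*(-13 + h)) = -h/(h + (-23 + h)*(-13 + h)))
86*b(-17) = 86*(-1*(-17)/(299 + (-17)**2 - 35*(-17))) = 86*(-1*(-17)/(299 + 289 + 595)) = 86*(-1*(-17)/1183) = 86*(-1*(-17)*1/1183) = 86*(17/1183) = 1462/1183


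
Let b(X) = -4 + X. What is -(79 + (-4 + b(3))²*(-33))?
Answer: 746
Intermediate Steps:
-(79 + (-4 + b(3))²*(-33)) = -(79 + (-4 + (-4 + 3))²*(-33)) = -(79 + (-4 - 1)²*(-33)) = -(79 + (-5)²*(-33)) = -(79 + 25*(-33)) = -(79 - 825) = -1*(-746) = 746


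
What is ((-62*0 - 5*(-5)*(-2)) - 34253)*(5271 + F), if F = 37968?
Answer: -1483227417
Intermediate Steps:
((-62*0 - 5*(-5)*(-2)) - 34253)*(5271 + F) = ((-62*0 - 5*(-5)*(-2)) - 34253)*(5271 + 37968) = ((0 + 25*(-2)) - 34253)*43239 = ((0 - 50) - 34253)*43239 = (-50 - 34253)*43239 = -34303*43239 = -1483227417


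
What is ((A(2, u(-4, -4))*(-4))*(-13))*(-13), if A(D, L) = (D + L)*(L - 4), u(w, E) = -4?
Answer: -10816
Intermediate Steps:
A(D, L) = (-4 + L)*(D + L) (A(D, L) = (D + L)*(-4 + L) = (-4 + L)*(D + L))
((A(2, u(-4, -4))*(-4))*(-13))*(-13) = ((((-4)² - 4*2 - 4*(-4) + 2*(-4))*(-4))*(-13))*(-13) = (((16 - 8 + 16 - 8)*(-4))*(-13))*(-13) = ((16*(-4))*(-13))*(-13) = -64*(-13)*(-13) = 832*(-13) = -10816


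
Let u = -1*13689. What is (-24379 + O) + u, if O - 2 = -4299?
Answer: -42365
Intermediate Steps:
O = -4297 (O = 2 - 4299 = -4297)
u = -13689
(-24379 + O) + u = (-24379 - 4297) - 13689 = -28676 - 13689 = -42365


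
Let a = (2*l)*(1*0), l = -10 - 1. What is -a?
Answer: 0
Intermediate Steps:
l = -11
a = 0 (a = (2*(-11))*(1*0) = -22*0 = 0)
-a = -1*0 = 0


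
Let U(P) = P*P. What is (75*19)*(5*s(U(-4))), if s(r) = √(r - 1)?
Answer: 7125*√15 ≈ 27595.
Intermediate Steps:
U(P) = P²
s(r) = √(-1 + r)
(75*19)*(5*s(U(-4))) = (75*19)*(5*√(-1 + (-4)²)) = 1425*(5*√(-1 + 16)) = 1425*(5*√15) = 7125*√15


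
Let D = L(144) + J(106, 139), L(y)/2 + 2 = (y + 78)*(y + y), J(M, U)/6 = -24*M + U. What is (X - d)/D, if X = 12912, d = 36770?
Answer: -11929/56719 ≈ -0.21032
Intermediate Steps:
J(M, U) = -144*M + 6*U (J(M, U) = 6*(-24*M + U) = 6*(U - 24*M) = -144*M + 6*U)
L(y) = -4 + 4*y*(78 + y) (L(y) = -4 + 2*((y + 78)*(y + y)) = -4 + 2*((78 + y)*(2*y)) = -4 + 2*(2*y*(78 + y)) = -4 + 4*y*(78 + y))
D = 113438 (D = (-4 + 4*144**2 + 312*144) + (-144*106 + 6*139) = (-4 + 4*20736 + 44928) + (-15264 + 834) = (-4 + 82944 + 44928) - 14430 = 127868 - 14430 = 113438)
(X - d)/D = (12912 - 1*36770)/113438 = (12912 - 36770)*(1/113438) = -23858*1/113438 = -11929/56719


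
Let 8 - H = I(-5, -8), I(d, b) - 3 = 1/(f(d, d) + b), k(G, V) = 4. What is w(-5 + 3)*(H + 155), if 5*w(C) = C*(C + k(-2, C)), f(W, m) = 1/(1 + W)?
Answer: -21136/165 ≈ -128.10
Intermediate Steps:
I(d, b) = 3 + 1/(b + 1/(1 + d)) (I(d, b) = 3 + 1/(1/(1 + d) + b) = 3 + 1/(b + 1/(1 + d)))
w(C) = C*(4 + C)/5 (w(C) = (C*(C + 4))/5 = (C*(4 + C))/5 = C*(4 + C)/5)
H = 169/33 (H = 8 - (3 + (1 - 5)*(1 + 3*(-8)))/(1 - 8*(1 - 5)) = 8 - (3 - 4*(1 - 24))/(1 - 8*(-4)) = 8 - (3 - 4*(-23))/(1 + 32) = 8 - (3 + 92)/33 = 8 - 95/33 = 169/33 ≈ 5.1212)
w(-5 + 3)*(H + 155) = ((-5 + 3)*(4 + (-5 + 3))/5)*(169/33 + 155) = ((⅕)*(-2)*(4 - 2))*(5284/33) = ((⅕)*(-2)*2)*(5284/33) = -⅘*5284/33 = -21136/165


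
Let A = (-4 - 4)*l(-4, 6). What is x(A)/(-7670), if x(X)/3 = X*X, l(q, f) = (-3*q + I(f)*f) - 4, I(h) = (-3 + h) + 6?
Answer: -369024/3835 ≈ -96.225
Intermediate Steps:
I(h) = 3 + h
l(q, f) = -4 - 3*q + f*(3 + f) (l(q, f) = (-3*q + (3 + f)*f) - 4 = (-3*q + f*(3 + f)) - 4 = -4 - 3*q + f*(3 + f))
A = -496 (A = (-4 - 4)*(-4 - 3*(-4) + 6*(3 + 6)) = -8*(-4 + 12 + 6*9) = -8*(-4 + 12 + 54) = -8*62 = -496)
x(X) = 3*X² (x(X) = 3*(X*X) = 3*X²)
x(A)/(-7670) = (3*(-496)²)/(-7670) = (3*246016)*(-1/7670) = 738048*(-1/7670) = -369024/3835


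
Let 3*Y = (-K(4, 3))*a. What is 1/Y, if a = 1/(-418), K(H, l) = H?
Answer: 627/2 ≈ 313.50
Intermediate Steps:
a = -1/418 ≈ -0.0023923
Y = 2/627 (Y = (-1*4*(-1/418))/3 = (-4*(-1/418))/3 = (1/3)*(2/209) = 2/627 ≈ 0.0031898)
1/Y = 1/(2/627) = 627/2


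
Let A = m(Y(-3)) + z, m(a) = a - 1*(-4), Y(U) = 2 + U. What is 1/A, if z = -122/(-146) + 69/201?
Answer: 4891/20439 ≈ 0.23930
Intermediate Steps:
m(a) = 4 + a (m(a) = a + 4 = 4 + a)
z = 5766/4891 (z = -122*(-1/146) + 69*(1/201) = 61/73 + 23/67 = 5766/4891 ≈ 1.1789)
A = 20439/4891 (A = (4 + (2 - 3)) + 5766/4891 = (4 - 1) + 5766/4891 = 3 + 5766/4891 = 20439/4891 ≈ 4.1789)
1/A = 1/(20439/4891) = 4891/20439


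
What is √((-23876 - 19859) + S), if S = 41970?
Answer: I*√1765 ≈ 42.012*I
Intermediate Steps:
√((-23876 - 19859) + S) = √((-23876 - 19859) + 41970) = √(-43735 + 41970) = √(-1765) = I*√1765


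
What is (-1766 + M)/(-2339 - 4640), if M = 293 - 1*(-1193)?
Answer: 40/997 ≈ 0.040120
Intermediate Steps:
M = 1486 (M = 293 + 1193 = 1486)
(-1766 + M)/(-2339 - 4640) = (-1766 + 1486)/(-2339 - 4640) = -280/(-6979) = -280*(-1/6979) = 40/997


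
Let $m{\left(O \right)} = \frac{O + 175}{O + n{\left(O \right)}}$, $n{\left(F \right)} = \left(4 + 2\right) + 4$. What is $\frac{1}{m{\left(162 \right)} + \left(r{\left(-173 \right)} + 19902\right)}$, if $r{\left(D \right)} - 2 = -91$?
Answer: $\frac{172}{3408173} \approx 5.0467 \cdot 10^{-5}$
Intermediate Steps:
$n{\left(F \right)} = 10$ ($n{\left(F \right)} = 6 + 4 = 10$)
$r{\left(D \right)} = -89$ ($r{\left(D \right)} = 2 - 91 = -89$)
$m{\left(O \right)} = \frac{175 + O}{10 + O}$ ($m{\left(O \right)} = \frac{O + 175}{O + 10} = \frac{175 + O}{10 + O}$)
$\frac{1}{m{\left(162 \right)} + \left(r{\left(-173 \right)} + 19902\right)} = \frac{1}{\frac{175 + 162}{10 + 162} + \left(-89 + 19902\right)} = \frac{1}{\frac{1}{172} \cdot 337 + 19813} = \frac{1}{\frac{337}{172} + 19813} = \frac{1}{\frac{3408173}{172}} = \frac{172}{3408173}$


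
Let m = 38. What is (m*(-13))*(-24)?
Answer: 11856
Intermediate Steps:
(m*(-13))*(-24) = (38*(-13))*(-24) = -494*(-24) = 11856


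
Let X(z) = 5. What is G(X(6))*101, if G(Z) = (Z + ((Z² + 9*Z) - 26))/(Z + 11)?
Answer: 4949/16 ≈ 309.31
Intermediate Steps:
G(Z) = (-26 + Z² + 10*Z)/(11 + Z) (G(Z) = (Z + (-26 + Z² + 9*Z))/(11 + Z) = (-26 + Z² + 10*Z)/(11 + Z))
G(X(6))*101 = ((-26 + 5² + 10*5)/(11 + 5))*101 = ((-26 + 25 + 50)/16)*101 = ((1/16)*49)*101 = (49/16)*101 = 4949/16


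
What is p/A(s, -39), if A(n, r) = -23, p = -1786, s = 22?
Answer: 1786/23 ≈ 77.652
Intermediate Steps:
p/A(s, -39) = -1786/(-23) = -1786*(-1/23) = 1786/23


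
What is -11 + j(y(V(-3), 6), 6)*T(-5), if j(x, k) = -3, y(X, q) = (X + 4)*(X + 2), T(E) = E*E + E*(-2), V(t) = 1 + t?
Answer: -116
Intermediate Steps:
T(E) = E**2 - 2*E
y(X, q) = (2 + X)*(4 + X) (y(X, q) = (4 + X)*(2 + X) = (2 + X)*(4 + X))
-11 + j(y(V(-3), 6), 6)*T(-5) = -11 - (-15)*(-2 - 5) = -11 - (-15)*(-7) = -11 - 3*35 = -11 - 105 = -116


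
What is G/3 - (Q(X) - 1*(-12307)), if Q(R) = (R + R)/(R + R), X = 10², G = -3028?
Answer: -39952/3 ≈ -13317.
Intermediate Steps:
X = 100
Q(R) = 1 (Q(R) = (2*R)/((2*R)) = (2*R)*(1/(2*R)) = 1)
G/3 - (Q(X) - 1*(-12307)) = -3028/3 - (1 - 1*(-12307)) = (⅓)*(-3028) - (1 + 12307) = -3028/3 - 1*12308 = -3028/3 - 12308 = -39952/3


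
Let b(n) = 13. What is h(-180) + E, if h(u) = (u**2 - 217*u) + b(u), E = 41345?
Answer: 112818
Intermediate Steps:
h(u) = 13 + u**2 - 217*u (h(u) = (u**2 - 217*u) + 13 = 13 + u**2 - 217*u)
h(-180) + E = (13 + (-180)**2 - 217*(-180)) + 41345 = (13 + 32400 + 39060) + 41345 = 71473 + 41345 = 112818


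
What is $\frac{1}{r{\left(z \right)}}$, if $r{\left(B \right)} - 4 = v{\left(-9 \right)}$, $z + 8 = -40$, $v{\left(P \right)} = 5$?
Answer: $\frac{1}{9} \approx 0.11111$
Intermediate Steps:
$z = -48$ ($z = -8 - 40 = -48$)
$r{\left(B \right)} = 9$ ($r{\left(B \right)} = 4 + 5 = 9$)
$\frac{1}{r{\left(z \right)}} = \frac{1}{9}$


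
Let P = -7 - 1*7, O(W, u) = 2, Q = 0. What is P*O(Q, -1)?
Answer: -28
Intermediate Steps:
P = -14 (P = -7 - 7 = -14)
P*O(Q, -1) = -14*2 = -28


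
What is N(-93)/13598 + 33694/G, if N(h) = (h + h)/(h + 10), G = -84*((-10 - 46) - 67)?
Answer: 9507528937/2915261622 ≈ 3.2613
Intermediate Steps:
G = 10332 (G = -84*(-56 - 67) = -84*(-123) = 10332)
N(h) = 2*h/(10 + h) (N(h) = (2*h)/(10 + h) = 2*h/(10 + h))
N(-93)/13598 + 33694/G = (2*(-93)/(10 - 93))/13598 + 33694/10332 = (2*(-93)/(-83))*(1/13598) + 33694*(1/10332) = (2*(-93)*(-1/83))*(1/13598) + 16847/5166 = (186/83)*(1/13598) + 16847/5166 = 93/564317 + 16847/5166 = 9507528937/2915261622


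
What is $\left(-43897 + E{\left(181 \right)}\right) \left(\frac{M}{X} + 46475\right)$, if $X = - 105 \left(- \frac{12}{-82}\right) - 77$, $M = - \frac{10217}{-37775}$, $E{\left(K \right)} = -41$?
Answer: $- \frac{292118750094812364}{143053925} \approx -2.042 \cdot 10^{9}$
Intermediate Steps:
$M = \frac{10217}{37775}$ ($M = \left(-10217\right) \left(- \frac{1}{37775}\right) = \frac{10217}{37775} \approx 0.27047$)
$X = - \frac{3787}{41}$ ($X = - 105 \left(\left(-12\right) \left(- \frac{1}{82}\right)\right) - 77 = \left(-105\right) \frac{6}{41} - 77 = - \frac{630}{41} - 77 = - \frac{3787}{41} \approx -92.366$)
$\left(-43897 + E{\left(181 \right)}\right) \left(\frac{M}{X} + 46475\right) = \left(-43897 - 41\right) \left(\frac{10217}{37775 \left(- \frac{3787}{41}\right)} + 46475\right) = - 43938 \left(\frac{10217}{37775} \left(- \frac{41}{3787}\right) + 46475\right) = - 43938 \left(- \frac{418897}{143053925} + 46475\right) = \left(-43938\right) \frac{6648430745478}{143053925} = - \frac{292118750094812364}{143053925}$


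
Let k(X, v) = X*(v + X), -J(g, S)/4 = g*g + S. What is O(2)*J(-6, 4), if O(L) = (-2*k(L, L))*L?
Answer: 5120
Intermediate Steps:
J(g, S) = -4*S - 4*g² (J(g, S) = -4*(g*g + S) = -4*(g² + S) = -4*(S + g²) = -4*S - 4*g²)
k(X, v) = X*(X + v)
O(L) = -4*L³ (O(L) = (-2*L*(L + L))*L = (-2*L*2*L)*L = (-4*L²)*L = -4*L³)
O(2)*J(-6, 4) = (-4*2³)*(-4*4 - 4*(-6)²) = (-4*8)*(-16 - 4*36) = -32*(-16 - 144) = -32*(-160) = 5120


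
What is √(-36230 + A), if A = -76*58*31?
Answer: I*√172878 ≈ 415.79*I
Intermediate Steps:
A = -136648 (A = -4408*31 = -136648)
√(-36230 + A) = √(-36230 - 136648) = √(-172878) = I*√172878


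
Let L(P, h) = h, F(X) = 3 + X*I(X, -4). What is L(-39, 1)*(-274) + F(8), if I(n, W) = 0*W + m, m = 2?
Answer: -255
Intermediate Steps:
I(n, W) = 2 (I(n, W) = 0*W + 2 = 0 + 2 = 2)
F(X) = 3 + 2*X (F(X) = 3 + X*2 = 3 + 2*X)
L(-39, 1)*(-274) + F(8) = 1*(-274) + (3 + 2*8) = -274 + (3 + 16) = -274 + 19 = -255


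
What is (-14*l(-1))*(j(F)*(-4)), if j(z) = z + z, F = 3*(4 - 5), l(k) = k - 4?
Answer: 1680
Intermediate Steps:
l(k) = -4 + k
F = -3 (F = 3*(-1) = -3)
j(z) = 2*z
(-14*l(-1))*(j(F)*(-4)) = (-14*(-4 - 1))*((2*(-3))*(-4)) = (-14*(-5))*(-6*(-4)) = 70*24 = 1680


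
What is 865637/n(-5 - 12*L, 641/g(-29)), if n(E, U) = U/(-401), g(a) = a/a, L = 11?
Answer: -347120437/641 ≈ -5.4153e+5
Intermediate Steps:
g(a) = 1
n(E, U) = -U/401 (n(E, U) = U*(-1/401) = -U/401)
865637/n(-5 - 12*L, 641/g(-29)) = 865637/((-641/(401*1))) = 865637/((-641/401)) = 865637/((-1/401*641)) = 865637/(-641/401) = 865637*(-401/641) = -347120437/641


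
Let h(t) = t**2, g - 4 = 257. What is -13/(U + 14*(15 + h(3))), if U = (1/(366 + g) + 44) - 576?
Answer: 8151/122891 ≈ 0.066327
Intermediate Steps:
g = 261 (g = 4 + 257 = 261)
U = -333563/627 (U = (1/(366 + 261) + 44) - 576 = (1/627 + 44) - 576 = 27589/627 - 576 = -333563/627 ≈ -532.00)
-13/(U + 14*(15 + h(3))) = -13/(-333563/627 + 14*(15 + 3**2)) = -13/(-333563/627 + 14*(15 + 9)) = -13/(-333563/627 + 14*24) = -13/(-333563/627 + 336) = -13/(-122891/627) = -627/122891*(-13) = 8151/122891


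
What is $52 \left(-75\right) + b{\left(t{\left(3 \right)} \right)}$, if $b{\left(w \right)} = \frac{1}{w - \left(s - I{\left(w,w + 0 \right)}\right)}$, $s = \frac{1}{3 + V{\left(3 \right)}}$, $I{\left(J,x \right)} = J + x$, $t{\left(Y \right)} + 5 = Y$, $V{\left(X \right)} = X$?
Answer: $- \frac{144306}{37} \approx -3900.2$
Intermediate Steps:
$t{\left(Y \right)} = -5 + Y$
$s = \frac{1}{6}$ ($s = \frac{1}{3 + 3} = \frac{1}{6} \approx 0.16667$)
$b{\left(w \right)} = \frac{1}{- \frac{1}{6} + 3 w}$ ($b{\left(w \right)} = \frac{1}{w + \left(\left(w + \left(w + 0\right)\right) - \frac{1}{6}\right)} = \frac{1}{w + \left(\left(w + w\right) - \frac{1}{6}\right)} = \frac{1}{w + \left(2 w - \frac{1}{6}\right)} = \frac{1}{w + \left(- \frac{1}{6} + 2 w\right)} = \frac{1}{- \frac{1}{6} + 3 w}$)
$52 \left(-75\right) + b{\left(t{\left(3 \right)} \right)} = 52 \left(-75\right) + \frac{6}{-1 + 18 \left(-5 + 3\right)} = -3900 + \frac{6}{-1 + 18 \left(-2\right)} = -3900 + \frac{6}{-1 - 36} = -3900 + \frac{6}{-37} = -3900 + 6 \left(- \frac{1}{37}\right) = -3900 - \frac{6}{37} = - \frac{144306}{37}$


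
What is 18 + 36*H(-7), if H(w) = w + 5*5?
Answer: 666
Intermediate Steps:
H(w) = 25 + w (H(w) = w + 25 = 25 + w)
18 + 36*H(-7) = 18 + 36*(25 - 7) = 18 + 36*18 = 18 + 648 = 666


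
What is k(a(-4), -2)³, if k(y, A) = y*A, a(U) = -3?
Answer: 216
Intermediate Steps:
k(y, A) = A*y
k(a(-4), -2)³ = (-2*(-3))³ = 6³ = 216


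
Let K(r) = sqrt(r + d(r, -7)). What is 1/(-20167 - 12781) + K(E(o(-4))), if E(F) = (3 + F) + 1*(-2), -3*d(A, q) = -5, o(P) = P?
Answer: -1/32948 + 2*I*sqrt(3)/3 ≈ -3.0351e-5 + 1.1547*I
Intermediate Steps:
d(A, q) = 5/3 (d(A, q) = -1/3*(-5) = 5/3)
E(F) = 1 + F (E(F) = (3 + F) - 2 = 1 + F)
K(r) = sqrt(5/3 + r) (K(r) = sqrt(r + 5/3) = sqrt(5/3 + r))
1/(-20167 - 12781) + K(E(o(-4))) = 1/(-20167 - 12781) + sqrt(15 + 9*(1 - 4))/3 = 1/(-32948) + sqrt(15 + 9*(-3))/3 = -1/32948 + sqrt(15 - 27)/3 = -1/32948 + sqrt(-12)/3 = -1/32948 + (2*I*sqrt(3))/3 = -1/32948 + 2*I*sqrt(3)/3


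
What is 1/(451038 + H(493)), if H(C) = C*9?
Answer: 1/455475 ≈ 2.1955e-6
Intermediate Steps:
H(C) = 9*C
1/(451038 + H(493)) = 1/(451038 + 9*493) = 1/(451038 + 4437) = 1/455475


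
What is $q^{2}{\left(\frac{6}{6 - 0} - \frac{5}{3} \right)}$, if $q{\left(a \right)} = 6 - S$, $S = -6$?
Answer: $144$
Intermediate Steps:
$q{\left(a \right)} = 12$ ($q{\left(a \right)} = 6 - -6 = 6 + 6 = 12$)
$q^{2}{\left(\frac{6}{6 - 0} - \frac{5}{3} \right)} = 12^{2} = 144$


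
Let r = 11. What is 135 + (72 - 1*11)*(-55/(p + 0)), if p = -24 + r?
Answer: 5110/13 ≈ 393.08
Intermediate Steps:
p = -13 (p = -24 + 11 = -13)
135 + (72 - 1*11)*(-55/(p + 0)) = 135 + (72 - 1*11)*(-55/(-13 + 0)) = 135 + (72 - 11)*(-55/(-13)) = 135 + 61*(-55*(-1/13)) = 135 + 61*(55/13) = 135 + 3355/13 = 5110/13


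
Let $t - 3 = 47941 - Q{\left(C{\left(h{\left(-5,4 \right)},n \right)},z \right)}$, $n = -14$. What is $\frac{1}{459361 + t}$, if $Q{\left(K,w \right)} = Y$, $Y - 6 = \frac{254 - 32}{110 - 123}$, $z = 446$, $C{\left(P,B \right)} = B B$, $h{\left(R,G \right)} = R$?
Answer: $\frac{13}{6595109} \approx 1.9712 \cdot 10^{-6}$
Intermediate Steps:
$C{\left(P,B \right)} = B^{2}$
$Y = - \frac{144}{13}$ ($Y = 6 + \frac{254 - 32}{110 - 123} = 6 + \frac{222}{-13} = 6 + 222 \left(- \frac{1}{13}\right) = 6 - \frac{222}{13} = - \frac{144}{13} \approx -11.077$)
$Q{\left(K,w \right)} = - \frac{144}{13}$
$t = \frac{623416}{13}$ ($t = 3 + \left(47941 - - \frac{144}{13}\right) = 3 + \left(47941 + \frac{144}{13}\right) = 3 + \frac{623377}{13} = \frac{623416}{13} \approx 47955.0$)
$\frac{1}{459361 + t} = \frac{1}{459361 + \frac{623416}{13}} = \frac{1}{\frac{6595109}{13}} = \frac{13}{6595109}$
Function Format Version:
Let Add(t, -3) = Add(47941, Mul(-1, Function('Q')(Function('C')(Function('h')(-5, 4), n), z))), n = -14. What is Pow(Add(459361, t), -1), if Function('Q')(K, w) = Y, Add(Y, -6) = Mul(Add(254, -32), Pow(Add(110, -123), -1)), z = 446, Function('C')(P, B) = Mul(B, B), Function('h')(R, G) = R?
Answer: Rational(13, 6595109) ≈ 1.9712e-6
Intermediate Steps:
Function('C')(P, B) = Pow(B, 2)
Y = Rational(-144, 13) (Y = Add(6, Mul(Add(254, -32), Pow(Add(110, -123), -1))) = Add(6, Mul(222, Pow(-13, -1))) = Add(6, Mul(222, Rational(-1, 13))) = Add(6, Rational(-222, 13)) = Rational(-144, 13) ≈ -11.077)
Function('Q')(K, w) = Rational(-144, 13)
t = Rational(623416, 13) (t = Add(3, Add(47941, Mul(-1, Rational(-144, 13)))) = Add(3, Add(47941, Rational(144, 13))) = Add(3, Rational(623377, 13)) = Rational(623416, 13) ≈ 47955.)
Pow(Add(459361, t), -1) = Pow(Add(459361, Rational(623416, 13)), -1) = Pow(Rational(6595109, 13), -1) = Rational(13, 6595109)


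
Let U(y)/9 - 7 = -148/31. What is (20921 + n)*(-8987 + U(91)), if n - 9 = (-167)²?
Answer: -13570510344/31 ≈ -4.3776e+8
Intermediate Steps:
n = 27898 (n = 9 + (-167)² = 9 + 27889 = 27898)
U(y) = 621/31 (U(y) = 63 + 9*(-148/31) = 63 - 1332/31 = 621/31)
(20921 + n)*(-8987 + U(91)) = (20921 + 27898)*(-8987 + 621/31) = 48819*(-277976/31) = -13570510344/31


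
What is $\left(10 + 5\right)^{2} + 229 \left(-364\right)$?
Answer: $-83131$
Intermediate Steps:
$\left(10 + 5\right)^{2} + 229 \left(-364\right) = 15^{2} - 83356 = 225 - 83356 = -83131$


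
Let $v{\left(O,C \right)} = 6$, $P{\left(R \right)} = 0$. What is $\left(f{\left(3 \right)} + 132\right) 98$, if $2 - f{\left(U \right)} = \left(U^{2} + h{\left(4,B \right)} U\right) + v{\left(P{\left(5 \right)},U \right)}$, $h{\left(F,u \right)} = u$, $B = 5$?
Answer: $10192$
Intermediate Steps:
$f{\left(U \right)} = -4 - U^{2} - 5 U$ ($f{\left(U \right)} = 2 - \left(\left(U^{2} + 5 U\right) + 6\right) = 2 - \left(6 + U^{2} + 5 U\right) = -4 - U^{2} - 5 U$)
$\left(f{\left(3 \right)} + 132\right) 98 = \left(\left(-4 - 3^{2} - 15\right) + 132\right) 98 = \left(\left(-4 - 9 - 15\right) + 132\right) 98 = \left(-28 + 132\right) 98 = 104 \cdot 98 = 10192$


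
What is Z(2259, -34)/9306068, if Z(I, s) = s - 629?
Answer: -663/9306068 ≈ -7.1244e-5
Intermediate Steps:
Z(I, s) = -629 + s
Z(2259, -34)/9306068 = (-629 - 34)/9306068 = -663*1/9306068 = -663/9306068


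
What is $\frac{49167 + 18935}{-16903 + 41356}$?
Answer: $\frac{68102}{24453} \approx 2.785$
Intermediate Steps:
$\frac{49167 + 18935}{-16903 + 41356} = \frac{68102}{24453}$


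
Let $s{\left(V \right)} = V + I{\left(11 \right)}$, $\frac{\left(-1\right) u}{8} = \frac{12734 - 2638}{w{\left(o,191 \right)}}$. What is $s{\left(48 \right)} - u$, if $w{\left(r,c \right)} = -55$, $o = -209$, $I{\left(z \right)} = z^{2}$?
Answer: $- \frac{71473}{55} \approx -1299.5$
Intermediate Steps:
$u = \frac{80768}{55}$ ($u = - 8 \frac{12734 - 2638}{-55} = - 8 \left(12734 - 2638\right) \left(- \frac{1}{55}\right) = - 8 \cdot 10096 \left(- \frac{1}{55}\right) = \left(-8\right) \left(- \frac{10096}{55}\right) = \frac{80768}{55} \approx 1468.5$)
$s{\left(V \right)} = 121 + V$ ($s{\left(V \right)} = V + 11^{2} = V + 121 = 121 + V$)
$s{\left(48 \right)} - u = \left(121 + 48\right) - \frac{80768}{55} = 169 - \frac{80768}{55} = - \frac{71473}{55}$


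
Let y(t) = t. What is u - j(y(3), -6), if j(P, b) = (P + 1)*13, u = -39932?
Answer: -39984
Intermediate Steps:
j(P, b) = 13 + 13*P (j(P, b) = (1 + P)*13 = 13 + 13*P)
u - j(y(3), -6) = -39932 - (13 + 13*3) = -39932 - (13 + 39) = -39932 - 1*52 = -39932 - 52 = -39984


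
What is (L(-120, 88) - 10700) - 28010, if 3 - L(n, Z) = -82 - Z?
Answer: -38537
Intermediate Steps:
L(n, Z) = 85 + Z (L(n, Z) = 3 - (-82 - Z) = 3 + (82 + Z) = 85 + Z)
(L(-120, 88) - 10700) - 28010 = ((85 + 88) - 10700) - 28010 = (173 - 10700) - 28010 = -10527 - 28010 = -38537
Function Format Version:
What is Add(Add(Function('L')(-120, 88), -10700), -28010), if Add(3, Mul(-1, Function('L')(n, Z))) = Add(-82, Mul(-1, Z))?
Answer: -38537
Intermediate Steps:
Function('L')(n, Z) = Add(85, Z) (Function('L')(n, Z) = Add(3, Mul(-1, Add(-82, Mul(-1, Z)))) = Add(3, Add(82, Z)) = Add(85, Z))
Add(Add(Function('L')(-120, 88), -10700), -28010) = Add(Add(Add(85, 88), -10700), -28010) = Add(Add(173, -10700), -28010) = Add(-10527, -28010) = -38537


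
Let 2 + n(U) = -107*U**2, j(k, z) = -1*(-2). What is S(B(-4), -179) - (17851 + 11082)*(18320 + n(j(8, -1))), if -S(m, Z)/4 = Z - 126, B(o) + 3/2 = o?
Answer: -517610150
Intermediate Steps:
B(o) = -3/2 + o
j(k, z) = 2
n(U) = -2 - 107*U**2
S(m, Z) = 504 - 4*Z (S(m, Z) = -4*(Z - 126) = -4*(-126 + Z) = 504 - 4*Z)
S(B(-4), -179) - (17851 + 11082)*(18320 + n(j(8, -1))) = (504 - 4*(-179)) - (17851 + 11082)*(18320 + (-2 - 107*2**2)) = (504 + 716) - 28933*(18320 + (-2 - 107*4)) = 1220 - 28933*(18320 + (-2 - 428)) = 1220 - 28933*(18320 - 430) = 1220 - 28933*17890 = 1220 - 1*517611370 = 1220 - 517611370 = -517610150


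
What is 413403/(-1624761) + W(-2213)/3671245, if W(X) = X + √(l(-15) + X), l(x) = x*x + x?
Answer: -507099764276/1988298565815 + I*√2003/3671245 ≈ -0.25504 + 1.2191e-5*I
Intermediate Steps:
l(x) = x + x² (l(x) = x² + x = x + x²)
W(X) = X + √(210 + X) (W(X) = X + √(-15*(1 - 15) + X) = X + √(-15*(-14) + X) = X + √(210 + X))
413403/(-1624761) + W(-2213)/3671245 = 413403/(-1624761) + (-2213 + √(210 - 2213))/3671245 = 413403*(-1/1624761) + (-2213 + √(-2003))*(1/3671245) = -137801/541587 + (-2213 + I*√2003)*(1/3671245) = -137801/541587 + (-2213/3671245 + I*√2003/3671245) = -507099764276/1988298565815 + I*√2003/3671245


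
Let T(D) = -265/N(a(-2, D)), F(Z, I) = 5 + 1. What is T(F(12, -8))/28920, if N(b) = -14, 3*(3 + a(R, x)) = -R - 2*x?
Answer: 53/80976 ≈ 0.00065451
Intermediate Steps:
a(R, x) = -3 - 2*x/3 - R/3 (a(R, x) = -3 + (-R - 2*x)/3 = -3 + (-2*x/3 - R/3) = -3 - 2*x/3 - R/3)
F(Z, I) = 6
T(D) = 265/14 (T(D) = -265/(-14) = -265*(-1/14) = 265/14)
T(F(12, -8))/28920 = (265/14)/28920 = (265/14)*(1/28920) = 53/80976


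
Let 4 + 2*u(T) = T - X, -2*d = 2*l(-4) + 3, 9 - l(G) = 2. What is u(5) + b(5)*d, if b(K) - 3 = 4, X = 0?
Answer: -59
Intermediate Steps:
l(G) = 7 (l(G) = 9 - 1*2 = 9 - 2 = 7)
b(K) = 7 (b(K) = 3 + 4 = 7)
d = -17/2 (d = -(2*7 + 3)/2 = -(14 + 3)/2 = -½*17 = -17/2 ≈ -8.5000)
u(T) = -2 + T/2 (u(T) = -2 + (T - 1*0)/2 = -2 + (T + 0)/2 = -2 + T/2)
u(5) + b(5)*d = (-2 + (½)*5) + 7*(-17/2) = (-2 + 5/2) - 119/2 = ½ - 119/2 = -59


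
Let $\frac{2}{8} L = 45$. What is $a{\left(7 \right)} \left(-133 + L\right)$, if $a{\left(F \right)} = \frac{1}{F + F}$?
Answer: $\frac{47}{14} \approx 3.3571$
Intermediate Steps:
$L = 180$ ($L = 4 \cdot 45 = 180$)
$a{\left(F \right)} = \frac{1}{2 F}$
$a{\left(7 \right)} \left(-133 + L\right) = \frac{1}{2 \cdot 7} \left(-133 + 180\right) = \frac{1}{2} \cdot \frac{1}{7} \cdot 47 = \frac{1}{14} \cdot 47 = \frac{47}{14}$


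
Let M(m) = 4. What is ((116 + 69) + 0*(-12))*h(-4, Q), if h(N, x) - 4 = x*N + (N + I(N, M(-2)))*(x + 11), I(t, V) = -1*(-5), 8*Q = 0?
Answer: 2775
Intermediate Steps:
Q = 0 (Q = (⅛)*0 = 0)
I(t, V) = 5
h(N, x) = 4 + N*x + (5 + N)*(11 + x) (h(N, x) = 4 + (x*N + (N + 5)*(x + 11)) = 4 + (N*x + (5 + N)*(11 + x)) = 4 + N*x + (5 + N)*(11 + x))
((116 + 69) + 0*(-12))*h(-4, Q) = ((116 + 69) + 0*(-12))*(59 + 5*0 + 11*(-4) + 2*(-4)*0) = (185 + 0)*(59 + 0 - 44 + 0) = 185*15 = 2775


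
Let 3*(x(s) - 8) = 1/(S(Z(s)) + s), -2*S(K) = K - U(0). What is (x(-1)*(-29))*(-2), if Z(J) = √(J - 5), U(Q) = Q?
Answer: 6844/15 + 58*I*√6/15 ≈ 456.27 + 9.4714*I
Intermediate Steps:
Z(J) = √(-5 + J)
S(K) = -K/2 (S(K) = -(K - 1*0)/2 = -(K + 0)/2 = -K/2)
x(s) = 8 + 1/(3*(s - √(-5 + s)/2)) (x(s) = 8 + 1/(3*(-√(-5 + s)/2 + s)) = 8 + 1/(3*(s - √(-5 + s)/2)))
(x(-1)*(-29))*(-2) = ((2*(1 - 12*√(-5 - 1) + 24*(-1))/(3*(-√(-5 - 1) + 2*(-1))))*(-29))*(-2) = ((2*(1 - 12*I*√6 - 24)/(3*(-√(-6) - 2)))*(-29))*(-2) = ((2*(1 - 12*I*√6 - 24)/(3*(-I*√6 - 2)))*(-29))*(-2) = ((2*(-23 - 12*I*√6)/(3*(-2 - I*√6)))*(-29))*(-2) = -58*(-23 - 12*I*√6)/(3*(-2 - I*√6))*(-2) = 116*(-23 - 12*I*√6)/(3*(-2 - I*√6))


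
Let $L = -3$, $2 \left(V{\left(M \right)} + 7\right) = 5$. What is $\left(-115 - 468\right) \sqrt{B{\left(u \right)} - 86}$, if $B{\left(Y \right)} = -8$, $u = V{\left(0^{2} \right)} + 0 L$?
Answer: $- 583 i \sqrt{94} \approx - 5652.4 i$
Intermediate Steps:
$V{\left(M \right)} = - \frac{9}{2}$ ($V{\left(M \right)} = -7 + \frac{1}{2} \cdot 5 = -7 + \frac{5}{2} = - \frac{9}{2}$)
$u = - \frac{9}{2}$ ($u = - \frac{9}{2} + 0 \left(-3\right) = - \frac{9}{2} + 0 = - \frac{9}{2} \approx -4.5$)
$\left(-115 - 468\right) \sqrt{B{\left(u \right)} - 86} = \left(-115 - 468\right) \sqrt{-8 - 86} = - 583 \sqrt{-94} = - 583 i \sqrt{94}$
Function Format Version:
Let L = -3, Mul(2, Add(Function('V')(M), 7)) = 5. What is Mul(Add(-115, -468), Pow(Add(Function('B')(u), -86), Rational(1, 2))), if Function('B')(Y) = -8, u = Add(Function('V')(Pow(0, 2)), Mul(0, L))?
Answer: Mul(-583, I, Pow(94, Rational(1, 2))) ≈ Mul(-5652.4, I)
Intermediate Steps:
Function('V')(M) = Rational(-9, 2) (Function('V')(M) = Add(-7, Mul(Rational(1, 2), 5)) = Add(-7, Rational(5, 2)) = Rational(-9, 2))
u = Rational(-9, 2) (u = Add(Rational(-9, 2), Mul(0, -3)) = Add(Rational(-9, 2), 0) = Rational(-9, 2) ≈ -4.5000)
Mul(Add(-115, -468), Pow(Add(Function('B')(u), -86), Rational(1, 2))) = Mul(Add(-115, -468), Pow(Add(-8, -86), Rational(1, 2))) = Mul(-583, Pow(-94, Rational(1, 2))) = Mul(-583, Mul(I, Pow(94, Rational(1, 2)))) = Mul(-583, I, Pow(94, Rational(1, 2)))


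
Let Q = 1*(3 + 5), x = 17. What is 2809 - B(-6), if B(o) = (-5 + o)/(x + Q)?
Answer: 70236/25 ≈ 2809.4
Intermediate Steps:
Q = 8 (Q = 1*8 = 8)
B(o) = -1/5 + o/25 (B(o) = (-5 + o)/(17 + 8) = (-5 + o)/25 = (-5 + o)*(1/25) = -1/5 + o/25)
2809 - B(-6) = 2809 - (-1/5 + (1/25)*(-6)) = 2809 - (-1/5 - 6/25) = 2809 - 1*(-11/25) = 2809 + 11/25 = 70236/25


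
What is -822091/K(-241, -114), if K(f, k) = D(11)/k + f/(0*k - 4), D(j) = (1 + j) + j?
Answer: -187436748/13691 ≈ -13691.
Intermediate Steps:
D(j) = 1 + 2*j
K(f, k) = 23/k - f/4 (K(f, k) = (1 + 2*11)/k + f/(0*k - 4) = (1 + 22)/k + f/(0 - 4) = 23/k + f/(-4) = 23/k + f*(-¼) = 23/k - f/4)
-822091/K(-241, -114) = -822091/(23/(-114) - ¼*(-241)) = -822091/(23*(-1/114) + 241/4) = -822091/(-23/114 + 241/4) = -822091/13691/228 = -822091*228/13691 = -187436748/13691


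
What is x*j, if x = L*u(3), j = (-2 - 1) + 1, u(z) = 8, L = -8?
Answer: 128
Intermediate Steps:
j = -2 (j = -3 + 1 = -2)
x = -64 (x = -8*8 = -64)
x*j = -64*(-2) = 128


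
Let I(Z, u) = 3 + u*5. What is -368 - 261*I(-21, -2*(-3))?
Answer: -8981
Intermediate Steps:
I(Z, u) = 3 + 5*u
-368 - 261*I(-21, -2*(-3)) = -368 - 261*(3 + 5*(-2*(-3))) = -368 - 261*(3 + 5*6) = -368 - 261*(3 + 30) = -368 - 261*33 = -368 - 8613 = -8981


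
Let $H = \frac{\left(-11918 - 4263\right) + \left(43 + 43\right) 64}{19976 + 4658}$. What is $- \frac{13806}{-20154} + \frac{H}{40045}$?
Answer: $\frac{2269828223487}{3313547792270} \approx 0.68501$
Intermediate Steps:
$H = - \frac{10677}{24634}$ ($H = \frac{\left(-11918 - 4263\right) + 86 \cdot 64}{24634} = \left(-16181 + 5504\right) \frac{1}{24634} = \left(-10677\right) \frac{1}{24634} = - \frac{10677}{24634} \approx -0.43343$)
$- \frac{13806}{-20154} + \frac{H}{40045} = - \frac{13806}{-20154} - \frac{10677}{24634 \cdot 40045} = \left(-13806\right) \left(- \frac{1}{20154}\right) - \frac{10677}{986468530} = \frac{2301}{3359} - \frac{10677}{986468530} = \frac{2269828223487}{3313547792270}$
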